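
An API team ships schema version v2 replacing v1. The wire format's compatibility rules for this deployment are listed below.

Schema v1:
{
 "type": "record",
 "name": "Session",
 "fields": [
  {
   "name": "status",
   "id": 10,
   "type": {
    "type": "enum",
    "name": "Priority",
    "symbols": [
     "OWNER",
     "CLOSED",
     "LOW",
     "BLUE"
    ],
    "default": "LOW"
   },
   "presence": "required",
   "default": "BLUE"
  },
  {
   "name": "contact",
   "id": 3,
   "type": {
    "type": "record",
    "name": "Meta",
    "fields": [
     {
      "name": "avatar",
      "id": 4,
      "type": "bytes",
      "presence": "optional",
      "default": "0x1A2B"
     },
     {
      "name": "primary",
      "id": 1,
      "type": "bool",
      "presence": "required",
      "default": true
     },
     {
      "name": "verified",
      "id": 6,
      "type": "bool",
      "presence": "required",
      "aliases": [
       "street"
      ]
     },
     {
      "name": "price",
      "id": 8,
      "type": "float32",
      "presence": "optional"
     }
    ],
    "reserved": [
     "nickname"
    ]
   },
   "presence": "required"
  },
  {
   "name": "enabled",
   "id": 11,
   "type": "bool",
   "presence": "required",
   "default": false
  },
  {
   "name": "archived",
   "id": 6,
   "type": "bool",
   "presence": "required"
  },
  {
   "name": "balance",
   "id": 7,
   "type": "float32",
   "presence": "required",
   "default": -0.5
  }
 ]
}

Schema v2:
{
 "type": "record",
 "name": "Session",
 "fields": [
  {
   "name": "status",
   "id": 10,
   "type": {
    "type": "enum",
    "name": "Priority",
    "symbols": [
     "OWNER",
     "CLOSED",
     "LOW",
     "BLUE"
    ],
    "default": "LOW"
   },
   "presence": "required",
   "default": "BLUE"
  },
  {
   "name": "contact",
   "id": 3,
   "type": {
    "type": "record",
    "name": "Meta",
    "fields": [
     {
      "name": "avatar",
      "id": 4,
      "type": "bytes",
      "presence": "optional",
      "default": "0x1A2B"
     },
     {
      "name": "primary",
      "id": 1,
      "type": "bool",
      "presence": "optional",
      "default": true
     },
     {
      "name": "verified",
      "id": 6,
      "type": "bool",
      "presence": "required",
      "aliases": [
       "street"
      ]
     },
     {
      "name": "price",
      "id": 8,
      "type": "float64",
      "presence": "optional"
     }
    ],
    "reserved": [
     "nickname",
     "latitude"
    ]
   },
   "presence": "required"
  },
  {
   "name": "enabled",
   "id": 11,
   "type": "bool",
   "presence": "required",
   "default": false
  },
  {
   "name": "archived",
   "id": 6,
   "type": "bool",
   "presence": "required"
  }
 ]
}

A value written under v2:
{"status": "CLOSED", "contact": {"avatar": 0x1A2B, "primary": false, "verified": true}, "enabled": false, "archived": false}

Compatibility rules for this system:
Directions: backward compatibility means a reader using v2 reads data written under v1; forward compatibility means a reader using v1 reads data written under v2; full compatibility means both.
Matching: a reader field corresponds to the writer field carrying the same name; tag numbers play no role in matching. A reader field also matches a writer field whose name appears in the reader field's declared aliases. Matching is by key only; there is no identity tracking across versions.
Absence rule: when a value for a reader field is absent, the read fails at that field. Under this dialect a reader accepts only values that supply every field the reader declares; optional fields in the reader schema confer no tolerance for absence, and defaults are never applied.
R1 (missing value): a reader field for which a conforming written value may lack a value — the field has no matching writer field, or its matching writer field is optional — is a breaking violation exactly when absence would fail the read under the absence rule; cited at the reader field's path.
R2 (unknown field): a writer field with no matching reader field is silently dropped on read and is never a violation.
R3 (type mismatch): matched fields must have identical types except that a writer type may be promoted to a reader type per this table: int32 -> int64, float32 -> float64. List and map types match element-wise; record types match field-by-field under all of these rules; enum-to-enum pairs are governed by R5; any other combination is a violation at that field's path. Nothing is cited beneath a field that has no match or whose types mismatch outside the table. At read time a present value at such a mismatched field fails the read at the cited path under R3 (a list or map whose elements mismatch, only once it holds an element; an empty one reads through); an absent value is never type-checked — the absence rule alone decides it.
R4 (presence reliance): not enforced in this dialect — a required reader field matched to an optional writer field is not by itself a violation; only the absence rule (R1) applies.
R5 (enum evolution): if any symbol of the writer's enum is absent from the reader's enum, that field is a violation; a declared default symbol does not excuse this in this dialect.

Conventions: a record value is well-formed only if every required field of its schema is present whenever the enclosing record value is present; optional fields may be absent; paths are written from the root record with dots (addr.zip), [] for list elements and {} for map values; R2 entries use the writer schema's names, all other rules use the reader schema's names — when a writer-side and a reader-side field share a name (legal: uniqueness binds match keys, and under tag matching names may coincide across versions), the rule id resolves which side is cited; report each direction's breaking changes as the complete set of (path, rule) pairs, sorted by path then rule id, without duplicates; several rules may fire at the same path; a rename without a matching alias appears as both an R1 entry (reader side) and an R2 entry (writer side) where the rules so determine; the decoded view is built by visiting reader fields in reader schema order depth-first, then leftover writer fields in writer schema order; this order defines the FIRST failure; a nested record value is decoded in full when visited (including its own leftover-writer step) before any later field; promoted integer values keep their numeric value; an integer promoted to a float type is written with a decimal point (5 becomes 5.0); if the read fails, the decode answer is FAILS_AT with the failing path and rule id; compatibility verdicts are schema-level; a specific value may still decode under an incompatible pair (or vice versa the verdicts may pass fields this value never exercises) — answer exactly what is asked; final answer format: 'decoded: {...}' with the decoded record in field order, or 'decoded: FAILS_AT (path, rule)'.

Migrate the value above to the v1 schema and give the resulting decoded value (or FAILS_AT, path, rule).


decoded: FAILS_AT (contact.price, R1)

each type pair in Session: writer, then reader
decode (reader v1):
  status := "CLOSED"
  contact.avatar := 0x1A2B
  contact.primary := false
  contact.verified := true
  read fails at contact.price under R1 (no fill)
  => FAILS_AT (contact.price, R1)
remaining Session differences; none change what is asked:
  removed field balance from record Session -> schema-level compatibility only; this Session value's decode is unchanged
  field primary in record Meta: required changed to optional -> schema-level compatibility only; this Session value's decode is unchanged


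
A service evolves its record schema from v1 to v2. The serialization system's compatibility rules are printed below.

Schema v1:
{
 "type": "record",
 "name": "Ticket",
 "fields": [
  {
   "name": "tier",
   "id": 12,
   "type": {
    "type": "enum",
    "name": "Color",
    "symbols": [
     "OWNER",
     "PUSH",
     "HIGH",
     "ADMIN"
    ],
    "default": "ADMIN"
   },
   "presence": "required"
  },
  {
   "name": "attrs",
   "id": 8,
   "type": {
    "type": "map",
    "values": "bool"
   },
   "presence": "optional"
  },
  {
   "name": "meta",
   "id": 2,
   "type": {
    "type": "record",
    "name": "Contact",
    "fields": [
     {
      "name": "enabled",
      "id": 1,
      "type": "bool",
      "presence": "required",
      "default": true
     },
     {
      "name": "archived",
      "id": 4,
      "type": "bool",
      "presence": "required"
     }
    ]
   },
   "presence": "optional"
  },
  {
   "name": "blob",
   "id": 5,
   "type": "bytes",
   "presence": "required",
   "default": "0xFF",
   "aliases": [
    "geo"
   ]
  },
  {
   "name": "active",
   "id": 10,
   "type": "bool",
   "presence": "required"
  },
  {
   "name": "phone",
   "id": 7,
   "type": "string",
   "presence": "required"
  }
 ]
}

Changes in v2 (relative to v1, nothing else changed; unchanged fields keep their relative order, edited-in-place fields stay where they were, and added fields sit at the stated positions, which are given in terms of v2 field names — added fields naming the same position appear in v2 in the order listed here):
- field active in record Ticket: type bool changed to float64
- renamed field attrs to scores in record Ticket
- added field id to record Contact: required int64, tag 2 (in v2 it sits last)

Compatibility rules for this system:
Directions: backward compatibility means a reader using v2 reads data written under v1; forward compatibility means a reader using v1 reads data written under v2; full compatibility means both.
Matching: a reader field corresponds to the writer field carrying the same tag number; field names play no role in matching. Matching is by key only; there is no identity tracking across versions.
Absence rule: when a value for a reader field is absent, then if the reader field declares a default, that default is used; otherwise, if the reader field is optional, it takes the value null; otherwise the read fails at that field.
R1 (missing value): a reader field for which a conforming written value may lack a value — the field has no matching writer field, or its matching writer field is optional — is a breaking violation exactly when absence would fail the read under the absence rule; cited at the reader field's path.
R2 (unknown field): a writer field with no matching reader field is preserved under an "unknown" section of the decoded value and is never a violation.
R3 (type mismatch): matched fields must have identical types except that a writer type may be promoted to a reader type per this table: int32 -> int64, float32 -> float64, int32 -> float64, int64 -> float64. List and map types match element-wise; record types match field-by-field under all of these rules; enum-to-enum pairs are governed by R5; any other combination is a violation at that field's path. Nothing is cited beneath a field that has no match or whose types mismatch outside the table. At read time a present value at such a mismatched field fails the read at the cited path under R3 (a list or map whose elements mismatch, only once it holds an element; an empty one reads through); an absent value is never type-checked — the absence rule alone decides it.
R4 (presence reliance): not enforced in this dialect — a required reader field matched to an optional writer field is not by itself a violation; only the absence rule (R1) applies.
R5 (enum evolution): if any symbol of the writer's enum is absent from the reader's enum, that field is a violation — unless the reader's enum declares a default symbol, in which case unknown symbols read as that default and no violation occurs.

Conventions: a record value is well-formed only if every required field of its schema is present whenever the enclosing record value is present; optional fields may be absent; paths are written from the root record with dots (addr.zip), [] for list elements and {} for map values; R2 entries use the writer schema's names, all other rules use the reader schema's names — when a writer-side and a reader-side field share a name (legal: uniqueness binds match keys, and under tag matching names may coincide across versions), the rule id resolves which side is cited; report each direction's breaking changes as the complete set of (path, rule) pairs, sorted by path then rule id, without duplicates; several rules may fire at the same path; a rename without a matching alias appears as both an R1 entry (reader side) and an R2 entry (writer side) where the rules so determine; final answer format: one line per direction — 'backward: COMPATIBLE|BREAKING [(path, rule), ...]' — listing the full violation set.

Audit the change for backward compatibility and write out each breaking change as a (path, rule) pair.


in Ticket below, arrows point writer -> reader
checking backward for Ticket: reader v2 against writer v1:
  tier <- tier (Color -> Color, writer required)
  scores <- attrs (map<string, bool> -> map<string, bool>, writer optional)
  meta <- meta (Contact -> Contact, writer optional)
  blob <- blob (bytes -> bytes, writer required)
  active <- active (bool -> float64, writer required)
  phone <- phone (string -> string, writer required)
  meta.enabled <- meta.enabled (bool -> bool, writer required)
  meta.archived <- meta.archived (bool -> bool, writer required)
  meta.id has no writer counterpart
  breaking: (active, R3)
  breaking: (meta.id, R1)
  => backward: BREAKING (2)
the rest of the Ticket diff is inert for this question:
  renamed field attrs to scores in record Ticket -> triggers nothing under Ticket's printed rules — same verdict

backward: BREAKING [(active, R3), (meta.id, R1)]


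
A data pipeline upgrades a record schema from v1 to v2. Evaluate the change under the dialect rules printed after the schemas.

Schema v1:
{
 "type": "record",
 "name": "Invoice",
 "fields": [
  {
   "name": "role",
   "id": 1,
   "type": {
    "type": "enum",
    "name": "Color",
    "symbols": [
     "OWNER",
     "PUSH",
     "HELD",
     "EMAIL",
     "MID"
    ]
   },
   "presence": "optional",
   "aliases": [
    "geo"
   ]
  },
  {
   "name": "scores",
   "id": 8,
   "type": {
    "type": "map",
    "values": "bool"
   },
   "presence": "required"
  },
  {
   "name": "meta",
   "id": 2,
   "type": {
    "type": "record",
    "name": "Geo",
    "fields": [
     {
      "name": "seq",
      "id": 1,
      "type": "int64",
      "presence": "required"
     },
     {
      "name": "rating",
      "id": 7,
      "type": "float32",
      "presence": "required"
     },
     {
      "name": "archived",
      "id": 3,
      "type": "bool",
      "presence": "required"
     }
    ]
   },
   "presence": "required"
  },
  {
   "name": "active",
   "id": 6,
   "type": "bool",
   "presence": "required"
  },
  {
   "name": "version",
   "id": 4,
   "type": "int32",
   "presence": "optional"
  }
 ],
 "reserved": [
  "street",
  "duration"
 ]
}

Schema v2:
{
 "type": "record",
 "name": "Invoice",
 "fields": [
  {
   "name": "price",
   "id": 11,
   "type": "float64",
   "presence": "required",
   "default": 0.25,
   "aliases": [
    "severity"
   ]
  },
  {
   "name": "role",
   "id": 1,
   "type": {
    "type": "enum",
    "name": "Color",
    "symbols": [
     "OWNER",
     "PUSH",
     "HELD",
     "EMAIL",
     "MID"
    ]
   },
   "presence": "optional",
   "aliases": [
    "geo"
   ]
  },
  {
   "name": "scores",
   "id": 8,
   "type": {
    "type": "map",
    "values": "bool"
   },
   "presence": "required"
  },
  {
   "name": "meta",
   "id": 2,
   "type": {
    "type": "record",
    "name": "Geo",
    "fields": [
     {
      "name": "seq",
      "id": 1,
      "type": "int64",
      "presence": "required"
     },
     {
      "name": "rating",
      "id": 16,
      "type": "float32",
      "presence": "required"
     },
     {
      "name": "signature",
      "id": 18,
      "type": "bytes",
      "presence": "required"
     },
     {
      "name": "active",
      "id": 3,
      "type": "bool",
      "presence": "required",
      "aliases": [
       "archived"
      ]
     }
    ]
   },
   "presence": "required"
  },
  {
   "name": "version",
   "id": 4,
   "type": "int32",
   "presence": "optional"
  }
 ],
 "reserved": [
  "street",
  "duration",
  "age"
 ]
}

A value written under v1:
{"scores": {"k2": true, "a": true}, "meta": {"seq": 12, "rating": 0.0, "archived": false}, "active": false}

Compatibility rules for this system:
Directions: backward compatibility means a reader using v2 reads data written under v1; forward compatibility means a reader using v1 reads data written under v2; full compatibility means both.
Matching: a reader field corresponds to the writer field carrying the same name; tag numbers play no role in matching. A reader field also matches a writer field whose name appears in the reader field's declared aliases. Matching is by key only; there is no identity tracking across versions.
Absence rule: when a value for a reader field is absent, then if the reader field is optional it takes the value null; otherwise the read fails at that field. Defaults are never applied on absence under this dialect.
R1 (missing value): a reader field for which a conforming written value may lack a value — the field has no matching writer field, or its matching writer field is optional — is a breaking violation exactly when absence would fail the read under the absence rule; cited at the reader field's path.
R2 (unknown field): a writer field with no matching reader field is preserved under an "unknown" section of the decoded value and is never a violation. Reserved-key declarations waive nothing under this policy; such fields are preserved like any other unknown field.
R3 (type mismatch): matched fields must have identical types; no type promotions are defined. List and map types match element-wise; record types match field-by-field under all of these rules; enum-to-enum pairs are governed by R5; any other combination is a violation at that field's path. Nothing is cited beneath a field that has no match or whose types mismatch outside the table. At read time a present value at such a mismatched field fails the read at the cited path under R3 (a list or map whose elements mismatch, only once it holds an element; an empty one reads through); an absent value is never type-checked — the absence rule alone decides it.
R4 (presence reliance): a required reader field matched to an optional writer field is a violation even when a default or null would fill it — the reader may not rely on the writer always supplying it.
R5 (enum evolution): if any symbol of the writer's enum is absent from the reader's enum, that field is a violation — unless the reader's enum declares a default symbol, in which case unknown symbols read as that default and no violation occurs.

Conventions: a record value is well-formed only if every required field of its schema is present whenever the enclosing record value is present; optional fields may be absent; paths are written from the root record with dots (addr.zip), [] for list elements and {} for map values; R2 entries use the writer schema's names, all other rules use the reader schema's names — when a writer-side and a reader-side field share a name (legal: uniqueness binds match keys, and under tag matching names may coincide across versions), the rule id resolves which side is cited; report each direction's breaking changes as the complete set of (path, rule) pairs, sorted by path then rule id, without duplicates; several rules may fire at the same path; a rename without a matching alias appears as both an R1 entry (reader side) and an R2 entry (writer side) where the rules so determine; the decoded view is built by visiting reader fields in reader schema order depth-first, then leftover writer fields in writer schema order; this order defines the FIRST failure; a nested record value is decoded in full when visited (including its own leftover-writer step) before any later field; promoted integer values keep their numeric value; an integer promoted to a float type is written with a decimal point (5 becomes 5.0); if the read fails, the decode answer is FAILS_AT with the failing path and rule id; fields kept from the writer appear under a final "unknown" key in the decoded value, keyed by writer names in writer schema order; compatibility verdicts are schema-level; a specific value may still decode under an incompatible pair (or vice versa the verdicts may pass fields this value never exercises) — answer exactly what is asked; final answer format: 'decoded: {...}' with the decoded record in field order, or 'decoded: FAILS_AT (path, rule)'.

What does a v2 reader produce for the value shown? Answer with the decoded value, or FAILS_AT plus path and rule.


decoded: FAILS_AT (price, R1)

the writer's type comes first in each Invoice pair
migrating the Invoice value to v2:
  read fails at price under R1 (no fill)
  => FAILS_AT (price, R1)
checking off the Invoice differences that do not matter here:
  removed field active from record Invoice -> a verdict-level change on Invoice — the shown value reads the same
  field rating in record Geo: tag 7 changed to 16 -> no rule fires on it and the decoded Invoice view is identical with or without it
  added field signature to record Geo: required bytes, tag 18 (in v2 it sits immediately before active) -> a verdict-level change on Invoice — the shown value reads the same
  renamed field archived to active in record Geo (alias archived declared on the renamed field) -> a verdict-level change on Invoice — the shown value reads the same


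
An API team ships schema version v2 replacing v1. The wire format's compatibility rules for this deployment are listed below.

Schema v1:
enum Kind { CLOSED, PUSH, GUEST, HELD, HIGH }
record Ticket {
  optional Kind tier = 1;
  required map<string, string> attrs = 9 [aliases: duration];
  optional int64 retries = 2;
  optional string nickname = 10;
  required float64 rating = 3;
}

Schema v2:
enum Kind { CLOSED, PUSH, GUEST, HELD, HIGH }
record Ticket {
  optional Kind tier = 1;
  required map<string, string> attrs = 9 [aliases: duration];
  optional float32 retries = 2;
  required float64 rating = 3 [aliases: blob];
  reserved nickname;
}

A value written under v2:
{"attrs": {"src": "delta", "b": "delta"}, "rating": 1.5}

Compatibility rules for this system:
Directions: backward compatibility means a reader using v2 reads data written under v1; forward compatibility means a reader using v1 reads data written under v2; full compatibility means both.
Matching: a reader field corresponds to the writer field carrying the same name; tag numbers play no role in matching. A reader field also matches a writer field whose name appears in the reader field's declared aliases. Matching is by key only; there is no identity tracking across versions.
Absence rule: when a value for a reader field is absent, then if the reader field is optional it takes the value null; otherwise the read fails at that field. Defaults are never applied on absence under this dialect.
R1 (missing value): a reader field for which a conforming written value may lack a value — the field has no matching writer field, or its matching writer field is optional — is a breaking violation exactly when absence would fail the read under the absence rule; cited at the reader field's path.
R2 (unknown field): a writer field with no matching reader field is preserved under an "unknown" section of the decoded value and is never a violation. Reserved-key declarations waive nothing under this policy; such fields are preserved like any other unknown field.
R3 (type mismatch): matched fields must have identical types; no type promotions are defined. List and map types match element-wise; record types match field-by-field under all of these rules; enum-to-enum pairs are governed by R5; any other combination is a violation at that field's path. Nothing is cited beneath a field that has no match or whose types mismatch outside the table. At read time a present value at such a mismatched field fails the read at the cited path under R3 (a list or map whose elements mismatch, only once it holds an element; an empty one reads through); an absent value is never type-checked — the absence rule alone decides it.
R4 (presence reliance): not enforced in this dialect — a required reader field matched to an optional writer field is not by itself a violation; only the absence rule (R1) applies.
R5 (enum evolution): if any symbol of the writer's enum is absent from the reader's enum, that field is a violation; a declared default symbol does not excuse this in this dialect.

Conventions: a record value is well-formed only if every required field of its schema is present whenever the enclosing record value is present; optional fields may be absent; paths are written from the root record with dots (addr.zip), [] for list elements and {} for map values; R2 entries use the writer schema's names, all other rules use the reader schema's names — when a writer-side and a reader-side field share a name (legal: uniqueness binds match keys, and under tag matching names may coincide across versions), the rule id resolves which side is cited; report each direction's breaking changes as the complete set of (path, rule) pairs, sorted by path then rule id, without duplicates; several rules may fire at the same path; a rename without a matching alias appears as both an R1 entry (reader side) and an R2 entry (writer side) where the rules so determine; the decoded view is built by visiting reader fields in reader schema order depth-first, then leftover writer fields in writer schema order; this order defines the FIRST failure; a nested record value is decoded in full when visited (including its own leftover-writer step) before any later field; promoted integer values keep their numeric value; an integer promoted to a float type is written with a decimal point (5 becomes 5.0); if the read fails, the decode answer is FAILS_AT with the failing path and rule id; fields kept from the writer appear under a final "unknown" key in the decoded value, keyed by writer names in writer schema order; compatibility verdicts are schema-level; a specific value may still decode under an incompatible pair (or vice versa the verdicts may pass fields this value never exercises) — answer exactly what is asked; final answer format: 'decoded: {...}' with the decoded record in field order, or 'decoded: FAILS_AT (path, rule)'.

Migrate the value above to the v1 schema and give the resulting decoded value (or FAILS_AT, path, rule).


decoded: {"tier": null, "attrs": {"src": "delta", "b": "delta"}, "retries": null, "nickname": null, "rating": 1.5}

arrows below run writer -> reader for Ticket
decode walk for Ticket under reader schema v1:
  tier := null (not supplied -> null)
  attrs := {"src": "delta", "b": "delta"}
  retries := null (not supplied -> null)
  nickname := null (not supplied -> null)
  rating := 1.5
  => decoded: {"tier": null, "attrs": {"src": "delta", "b": "delta"}, "retries": null, "nickname": null, "rating": 1.5}
checking off the Ticket differences that do not matter here:
  field retries in record Ticket: type int64 changed to float32 -> a verdict-level change on Ticket — the shown value reads the same
  removed field nickname from record Ticket (its key "nickname" joins the reserved list) -> no rule fires on it and the decoded Ticket view is identical with or without it


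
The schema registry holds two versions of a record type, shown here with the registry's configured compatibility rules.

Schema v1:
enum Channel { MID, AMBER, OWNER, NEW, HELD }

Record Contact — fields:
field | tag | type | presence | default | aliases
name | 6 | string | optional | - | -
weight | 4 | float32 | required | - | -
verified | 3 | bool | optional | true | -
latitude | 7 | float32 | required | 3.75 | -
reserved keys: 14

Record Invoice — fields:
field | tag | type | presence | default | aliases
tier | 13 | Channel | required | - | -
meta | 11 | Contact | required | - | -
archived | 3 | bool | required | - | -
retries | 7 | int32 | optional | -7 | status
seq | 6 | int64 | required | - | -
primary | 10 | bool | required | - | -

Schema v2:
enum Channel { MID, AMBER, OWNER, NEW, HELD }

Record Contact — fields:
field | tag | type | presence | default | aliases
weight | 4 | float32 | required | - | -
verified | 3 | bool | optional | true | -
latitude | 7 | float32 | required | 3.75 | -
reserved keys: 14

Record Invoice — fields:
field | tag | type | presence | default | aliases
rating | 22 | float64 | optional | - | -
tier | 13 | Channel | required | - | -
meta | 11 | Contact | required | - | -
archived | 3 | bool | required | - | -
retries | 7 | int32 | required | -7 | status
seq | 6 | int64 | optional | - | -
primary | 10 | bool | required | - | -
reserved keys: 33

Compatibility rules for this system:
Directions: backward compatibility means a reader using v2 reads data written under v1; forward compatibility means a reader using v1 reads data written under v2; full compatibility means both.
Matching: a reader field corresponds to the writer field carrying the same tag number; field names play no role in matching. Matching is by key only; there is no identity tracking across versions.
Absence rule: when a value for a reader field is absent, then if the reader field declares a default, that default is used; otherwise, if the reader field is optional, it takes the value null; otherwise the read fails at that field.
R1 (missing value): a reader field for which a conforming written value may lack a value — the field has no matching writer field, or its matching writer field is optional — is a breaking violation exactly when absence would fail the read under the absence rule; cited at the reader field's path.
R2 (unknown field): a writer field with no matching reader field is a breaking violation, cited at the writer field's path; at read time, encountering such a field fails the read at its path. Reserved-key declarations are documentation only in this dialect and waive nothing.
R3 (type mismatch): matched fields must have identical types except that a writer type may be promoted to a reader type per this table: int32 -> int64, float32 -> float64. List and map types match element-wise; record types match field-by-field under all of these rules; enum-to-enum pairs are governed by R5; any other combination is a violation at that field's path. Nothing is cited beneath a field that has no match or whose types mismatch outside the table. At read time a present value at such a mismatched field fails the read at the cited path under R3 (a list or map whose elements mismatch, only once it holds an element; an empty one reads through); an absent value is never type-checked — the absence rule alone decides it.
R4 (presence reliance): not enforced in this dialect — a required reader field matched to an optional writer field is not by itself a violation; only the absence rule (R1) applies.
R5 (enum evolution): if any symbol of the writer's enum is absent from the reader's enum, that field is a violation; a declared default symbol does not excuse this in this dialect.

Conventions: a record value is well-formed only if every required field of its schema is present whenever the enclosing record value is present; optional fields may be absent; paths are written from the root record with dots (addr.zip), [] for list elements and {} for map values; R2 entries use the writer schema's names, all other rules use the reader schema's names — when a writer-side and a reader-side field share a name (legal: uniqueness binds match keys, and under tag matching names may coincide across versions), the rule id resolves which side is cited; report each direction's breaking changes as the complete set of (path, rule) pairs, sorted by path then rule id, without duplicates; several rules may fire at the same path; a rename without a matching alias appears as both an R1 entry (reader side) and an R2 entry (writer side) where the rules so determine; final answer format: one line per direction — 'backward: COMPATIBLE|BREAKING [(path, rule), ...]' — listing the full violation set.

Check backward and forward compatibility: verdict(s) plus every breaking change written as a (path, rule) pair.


backward: BREAKING [(meta.name, R2)]; forward: BREAKING [(rating, R2), (seq, R1)]

the writer's type comes first in each Invoice pair
backward analysis of Invoice with v2 as reader and v1 as writer:
  rating: no writer-side match
  tier: Channel -> Channel, writer required; from tier
  meta: Contact -> Contact, writer required; from meta
  archived: bool -> bool, writer required; from archived
  retries: int32 -> int32, writer optional; from retries
  seq: int64 -> int64, writer required; from seq
  primary: bool -> bool, writer required; from primary
  meta.weight: float32 -> float32, writer required; from meta.weight
  meta.verified: bool -> bool, writer optional; from meta.verified
  meta.latitude: float32 -> float32, writer required; from meta.latitude
  writer meta.name: unknown to reader
  R2 fires at meta.name
  => backward verdict for Invoice: BREAKING, 1 violation(s)
forward analysis of Invoice with v1 as reader and v2 as writer:
  tier: Channel -> Channel, writer required; from tier
  meta: Contact -> Contact, writer required; from meta
  archived: bool -> bool, writer required; from archived
  retries: int32 -> int32, writer required; from retries
  seq: int64 -> int64, writer optional; from seq
  primary: bool -> bool, writer required; from primary
  writer rating: unknown to reader
  meta.name: no writer-side match
  meta.weight: float32 -> float32, writer required; from meta.weight
  meta.verified: bool -> bool, writer optional; from meta.verified
  meta.latitude: float32 -> float32, writer required; from meta.latitude
  R2 fires at rating
  R1 fires at seq
  => forward verdict for Invoice: BREAKING, 2 violation(s)


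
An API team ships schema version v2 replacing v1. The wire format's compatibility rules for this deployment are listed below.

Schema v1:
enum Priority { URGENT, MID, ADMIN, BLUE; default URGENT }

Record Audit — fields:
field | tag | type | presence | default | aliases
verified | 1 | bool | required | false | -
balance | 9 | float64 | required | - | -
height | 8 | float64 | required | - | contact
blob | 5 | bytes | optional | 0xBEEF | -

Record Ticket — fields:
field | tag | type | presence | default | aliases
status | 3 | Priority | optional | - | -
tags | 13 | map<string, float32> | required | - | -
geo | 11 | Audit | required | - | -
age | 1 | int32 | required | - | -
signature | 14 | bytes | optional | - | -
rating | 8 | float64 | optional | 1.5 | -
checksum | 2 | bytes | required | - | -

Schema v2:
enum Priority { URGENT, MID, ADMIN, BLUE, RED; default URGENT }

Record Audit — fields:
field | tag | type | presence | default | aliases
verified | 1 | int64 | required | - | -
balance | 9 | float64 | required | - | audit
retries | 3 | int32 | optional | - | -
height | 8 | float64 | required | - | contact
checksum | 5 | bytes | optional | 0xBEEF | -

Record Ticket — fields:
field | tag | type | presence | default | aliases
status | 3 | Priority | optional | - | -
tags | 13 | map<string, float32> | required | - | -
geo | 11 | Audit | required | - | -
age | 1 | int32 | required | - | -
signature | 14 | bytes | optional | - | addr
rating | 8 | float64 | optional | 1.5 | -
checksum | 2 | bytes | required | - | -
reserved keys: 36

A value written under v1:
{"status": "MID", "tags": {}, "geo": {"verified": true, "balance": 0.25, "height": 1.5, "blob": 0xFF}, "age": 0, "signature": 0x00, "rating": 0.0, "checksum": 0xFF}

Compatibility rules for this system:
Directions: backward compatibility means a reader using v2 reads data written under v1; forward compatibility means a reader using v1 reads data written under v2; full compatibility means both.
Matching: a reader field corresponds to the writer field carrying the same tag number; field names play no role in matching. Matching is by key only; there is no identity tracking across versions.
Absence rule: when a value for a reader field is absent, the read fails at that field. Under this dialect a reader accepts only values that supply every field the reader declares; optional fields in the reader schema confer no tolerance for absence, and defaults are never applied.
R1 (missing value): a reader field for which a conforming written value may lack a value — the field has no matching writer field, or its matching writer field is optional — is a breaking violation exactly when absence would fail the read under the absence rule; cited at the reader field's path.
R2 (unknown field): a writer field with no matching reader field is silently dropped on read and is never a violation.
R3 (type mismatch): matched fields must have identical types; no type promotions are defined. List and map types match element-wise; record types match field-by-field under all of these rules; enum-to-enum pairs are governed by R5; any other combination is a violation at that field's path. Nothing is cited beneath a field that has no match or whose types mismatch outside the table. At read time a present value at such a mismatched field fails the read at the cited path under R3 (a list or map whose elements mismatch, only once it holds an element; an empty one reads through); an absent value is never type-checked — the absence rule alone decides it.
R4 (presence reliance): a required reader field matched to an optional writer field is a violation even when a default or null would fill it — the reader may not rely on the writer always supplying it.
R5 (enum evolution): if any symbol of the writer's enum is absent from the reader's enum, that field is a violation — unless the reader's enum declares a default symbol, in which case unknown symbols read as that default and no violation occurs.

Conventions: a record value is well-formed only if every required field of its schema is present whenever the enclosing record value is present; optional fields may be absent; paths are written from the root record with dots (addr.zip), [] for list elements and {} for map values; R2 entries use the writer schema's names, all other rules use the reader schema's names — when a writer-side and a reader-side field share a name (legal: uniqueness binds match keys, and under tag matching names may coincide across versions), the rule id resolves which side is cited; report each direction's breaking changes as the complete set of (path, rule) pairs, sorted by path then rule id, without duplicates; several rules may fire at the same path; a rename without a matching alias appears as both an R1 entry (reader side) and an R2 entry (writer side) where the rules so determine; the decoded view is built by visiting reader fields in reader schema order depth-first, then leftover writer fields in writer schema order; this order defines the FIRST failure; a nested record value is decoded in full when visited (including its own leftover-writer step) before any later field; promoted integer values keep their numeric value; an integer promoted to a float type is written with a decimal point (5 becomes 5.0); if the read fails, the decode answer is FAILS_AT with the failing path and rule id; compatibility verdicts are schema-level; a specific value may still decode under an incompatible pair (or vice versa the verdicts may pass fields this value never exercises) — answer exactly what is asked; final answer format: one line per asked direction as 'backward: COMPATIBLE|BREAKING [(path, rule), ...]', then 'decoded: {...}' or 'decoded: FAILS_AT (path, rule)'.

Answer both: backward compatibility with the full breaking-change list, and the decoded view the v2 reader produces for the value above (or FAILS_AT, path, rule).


the writer's type comes first in each Ticket pair
backward analysis of Ticket with v2 as reader and v1 as writer:
  Priority -> Priority, writer optional: status aligns to status
  map<string, float32> -> map<string, float32>, writer required: tags aligns to tags
  Audit -> Audit, writer required: geo aligns to geo
  int32 -> int32, writer required: age aligns to age
  bytes -> bytes, writer optional: signature aligns to signature
  float64 -> float64, writer optional: rating aligns to rating
  bytes -> bytes, writer required: checksum aligns to checksum
  bool -> int64, writer required: geo.verified aligns to geo.verified
  float64 -> float64, writer required: geo.balance aligns to geo.balance
  no writer field matches reader geo.retries
  float64 -> float64, writer required: geo.height aligns to geo.height
  bytes -> bytes, writer optional: geo.checksum aligns to geo.blob
  breaking: (geo.checksum, R1)
  breaking: (geo.retries, R1)
  breaking: (geo.verified, R3)
  breaking: (rating, R1)
  breaking: (signature, R1)
  breaking: (status, R1)
  => backward verdict for Ticket: BREAKING, 6 violation(s)
decode walk for Ticket under reader schema v2:
  status := "MID"
  tags := {}
  read fails at geo.verified under R3
  => FAILS_AT (geo.verified, R3)
ruling out the remaining Ticket differences:
  enum Priority (field status in record Ticket): symbol RED added -> no rule fires on it in Ticket's dialect; the asked verdict holds

backward: BREAKING [(geo.checksum, R1), (geo.retries, R1), (geo.verified, R3), (rating, R1), (signature, R1), (status, R1)]; decoded: FAILS_AT (geo.verified, R3)
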